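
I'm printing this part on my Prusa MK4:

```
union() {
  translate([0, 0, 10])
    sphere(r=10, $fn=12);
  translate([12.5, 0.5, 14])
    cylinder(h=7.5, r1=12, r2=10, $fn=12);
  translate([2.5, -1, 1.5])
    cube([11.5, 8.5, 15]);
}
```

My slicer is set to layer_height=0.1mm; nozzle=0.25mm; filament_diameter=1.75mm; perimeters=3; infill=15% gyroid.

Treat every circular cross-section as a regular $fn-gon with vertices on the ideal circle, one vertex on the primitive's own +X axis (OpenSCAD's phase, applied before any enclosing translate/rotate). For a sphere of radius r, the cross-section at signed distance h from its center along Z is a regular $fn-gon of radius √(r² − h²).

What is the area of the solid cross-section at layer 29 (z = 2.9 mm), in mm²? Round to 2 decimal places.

At z = 2.9 mm: the r=10 sphere slices to a regular 12-gon of circumradius 7.042 (√(r²−h²) with h=7.1 from center) (area = (12/2)·7.042²·sin(360°/12) = 148.77 mm²); the cone at (12.5, 0.5) does not reach this height (z outside [14, 21.5]); the cube at (2.5, -1) is present — its section is the full 11.5×8.5 rectangle (area 97.75 mm²); Merging all regions: the regions partially overlap — summed areas 246.52 mm² minus the doubly-counted overlap 24.83 mm² gives 221.69 mm² — area = 221.69 mm². Overall, the cross-section is a single solid region. Net area = 221.69 mm².

221.69 mm²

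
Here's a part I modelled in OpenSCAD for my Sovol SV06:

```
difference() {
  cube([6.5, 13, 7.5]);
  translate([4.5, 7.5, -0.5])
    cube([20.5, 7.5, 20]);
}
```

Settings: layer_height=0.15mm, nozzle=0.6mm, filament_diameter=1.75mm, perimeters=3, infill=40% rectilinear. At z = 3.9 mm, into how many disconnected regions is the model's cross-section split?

1

At z = 3.9 mm: the cube (footprint 6.5×13) is included at this height; the cube at (4.5, 7.5) is present — its section is the full 20.5×7.5 rectangle; After the difference (first − rest): starting from the 6.5×13 cube, the 20.5×7.5 cube at (4.5, 7.5) partially overlaps it — only the 11.00 mm² overlap (of its 153.75 mm²) is removed, clipping the outline — 1 connected region. The result has 1 disconnected region.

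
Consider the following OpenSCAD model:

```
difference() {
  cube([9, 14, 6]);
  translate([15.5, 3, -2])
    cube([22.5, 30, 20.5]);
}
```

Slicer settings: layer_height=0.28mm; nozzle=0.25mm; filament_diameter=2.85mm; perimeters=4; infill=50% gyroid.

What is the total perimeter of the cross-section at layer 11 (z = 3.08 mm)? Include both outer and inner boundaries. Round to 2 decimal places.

46.00 mm

At z = 3.08 mm: the cube is present — its section is the full 9×14 rectangle (perimeter 46.00 mm); the cube at (15.5, 3) is present — its section is the full 22.5×30 rectangle (perimeter 105.00 mm); Subtracting the remaining from the first: starting from the 9×14 cube, the 22.5×30 cube at (15.5, 3) misses the remaining region (no effect) — boundary = 46.00 mm. Overall, the cross-section is a single solid region. Total boundary length (outer) = 46.00 mm.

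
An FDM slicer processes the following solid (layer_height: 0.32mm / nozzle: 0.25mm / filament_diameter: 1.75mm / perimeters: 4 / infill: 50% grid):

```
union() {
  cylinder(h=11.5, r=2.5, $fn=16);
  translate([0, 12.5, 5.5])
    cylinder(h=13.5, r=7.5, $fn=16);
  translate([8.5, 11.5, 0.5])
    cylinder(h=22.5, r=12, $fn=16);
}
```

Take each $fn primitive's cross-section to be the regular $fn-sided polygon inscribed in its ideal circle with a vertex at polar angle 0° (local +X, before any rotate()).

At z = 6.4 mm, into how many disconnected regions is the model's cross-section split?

At z = 6.4 mm: the r=2.5 cylinder contributes a regular 16-gon of circumradius 2.5; the r=7.5 cylinder at (0, 12.5) contributes a regular 16-gon of circumradius 7.5; the r=12 cylinder at (8.5, 11.5) gives a regular 16-gon of circumradius 12 (constant along its height); Combining (union): the regions partially overlap (shared area 122.58 mm²), so overlapping operands fuse into one piece — 2 connected regions. The result has 2 disconnected regions.

2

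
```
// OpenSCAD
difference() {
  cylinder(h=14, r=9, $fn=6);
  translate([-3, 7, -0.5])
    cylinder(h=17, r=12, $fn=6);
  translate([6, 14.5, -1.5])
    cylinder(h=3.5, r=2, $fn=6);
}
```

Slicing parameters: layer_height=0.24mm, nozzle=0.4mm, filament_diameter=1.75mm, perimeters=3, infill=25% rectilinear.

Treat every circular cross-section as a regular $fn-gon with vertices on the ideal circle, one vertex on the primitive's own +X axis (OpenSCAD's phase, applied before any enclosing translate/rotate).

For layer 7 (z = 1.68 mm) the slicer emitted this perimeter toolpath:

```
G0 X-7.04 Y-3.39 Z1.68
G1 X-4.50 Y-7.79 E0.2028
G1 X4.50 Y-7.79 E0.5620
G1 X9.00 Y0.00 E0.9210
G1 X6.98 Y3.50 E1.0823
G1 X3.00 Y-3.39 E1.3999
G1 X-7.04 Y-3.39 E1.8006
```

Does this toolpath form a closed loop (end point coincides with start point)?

yes

Start point (G0): (-7.04, -3.39). End point (last G1): the path returns to the start — closed.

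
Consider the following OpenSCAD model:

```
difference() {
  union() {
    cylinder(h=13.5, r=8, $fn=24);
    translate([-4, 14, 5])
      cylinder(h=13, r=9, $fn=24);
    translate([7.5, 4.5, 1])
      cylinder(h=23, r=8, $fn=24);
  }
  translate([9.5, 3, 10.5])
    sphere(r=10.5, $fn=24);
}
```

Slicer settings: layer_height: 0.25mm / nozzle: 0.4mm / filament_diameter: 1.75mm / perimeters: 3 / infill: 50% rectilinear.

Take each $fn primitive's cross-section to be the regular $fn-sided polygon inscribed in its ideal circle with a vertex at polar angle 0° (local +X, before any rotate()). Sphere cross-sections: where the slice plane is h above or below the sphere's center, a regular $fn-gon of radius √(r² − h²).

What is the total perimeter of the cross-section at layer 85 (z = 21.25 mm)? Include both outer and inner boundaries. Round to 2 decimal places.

At z = 21.25 mm: the cylinder does not reach this height (z outside [0, 13.5]); the cylinder at (-4, 14) does not reach this height (z outside [5, 18]); the cylinder at (7.5, 4.5): section is a regular 24-gon, circumradius r=8 (perimeter = 2·24·8.000·sin(180°/24) = 50.12 mm); Merging all regions: only the r=8 cylinder at (7.5, 4.5) is present, so the union is just that shape — boundary = 50.12 mm; the sphere at (9.5, 3) is absent (|z−center|=10.750 > r=10.5); After the difference (first − rest): none of the subtracted shapes is present at this height, so the result so far is unchanged — boundary = 50.12 mm. Overall, the cross-section is a single solid region. Total boundary length (outer) = 50.12 mm.

50.12 mm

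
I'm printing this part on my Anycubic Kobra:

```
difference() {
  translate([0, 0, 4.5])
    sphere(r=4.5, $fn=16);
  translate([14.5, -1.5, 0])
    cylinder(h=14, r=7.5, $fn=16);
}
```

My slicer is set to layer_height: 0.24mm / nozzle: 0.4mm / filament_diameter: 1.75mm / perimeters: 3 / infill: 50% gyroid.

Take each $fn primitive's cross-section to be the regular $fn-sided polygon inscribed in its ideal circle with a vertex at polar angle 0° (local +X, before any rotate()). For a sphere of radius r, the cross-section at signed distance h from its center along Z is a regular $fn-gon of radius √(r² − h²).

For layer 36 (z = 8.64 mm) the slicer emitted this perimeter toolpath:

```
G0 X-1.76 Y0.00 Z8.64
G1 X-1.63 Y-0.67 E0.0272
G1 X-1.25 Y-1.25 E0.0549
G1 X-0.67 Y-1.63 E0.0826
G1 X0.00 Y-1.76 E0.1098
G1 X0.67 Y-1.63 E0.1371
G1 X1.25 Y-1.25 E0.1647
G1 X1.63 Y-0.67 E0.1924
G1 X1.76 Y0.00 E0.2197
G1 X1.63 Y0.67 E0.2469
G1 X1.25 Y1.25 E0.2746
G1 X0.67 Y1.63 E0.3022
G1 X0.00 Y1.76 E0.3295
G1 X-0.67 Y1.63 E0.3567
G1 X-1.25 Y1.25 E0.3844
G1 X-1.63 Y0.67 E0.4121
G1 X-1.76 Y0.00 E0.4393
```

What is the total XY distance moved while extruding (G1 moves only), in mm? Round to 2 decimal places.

Sum the Euclidean lengths of each G1 segment: total = 11.01 mm.

11.01 mm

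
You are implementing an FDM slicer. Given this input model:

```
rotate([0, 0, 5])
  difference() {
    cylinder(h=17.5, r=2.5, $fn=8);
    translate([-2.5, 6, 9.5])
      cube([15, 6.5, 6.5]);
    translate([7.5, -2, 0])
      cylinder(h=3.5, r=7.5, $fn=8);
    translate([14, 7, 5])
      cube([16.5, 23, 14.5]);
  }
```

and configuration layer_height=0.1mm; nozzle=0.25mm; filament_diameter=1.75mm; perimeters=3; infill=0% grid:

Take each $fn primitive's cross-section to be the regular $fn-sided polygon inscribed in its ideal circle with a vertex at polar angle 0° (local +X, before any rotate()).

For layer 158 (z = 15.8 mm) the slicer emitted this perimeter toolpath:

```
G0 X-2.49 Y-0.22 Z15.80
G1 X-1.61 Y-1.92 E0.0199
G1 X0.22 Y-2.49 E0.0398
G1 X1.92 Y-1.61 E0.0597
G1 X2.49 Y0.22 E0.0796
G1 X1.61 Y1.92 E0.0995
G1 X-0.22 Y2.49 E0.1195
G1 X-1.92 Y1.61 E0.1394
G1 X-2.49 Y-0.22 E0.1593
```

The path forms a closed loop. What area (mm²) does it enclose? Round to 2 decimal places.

17.72 mm²

Apply the shoelace formula to the sequence of (X, Y) vertices; enclosed area = 17.72 mm².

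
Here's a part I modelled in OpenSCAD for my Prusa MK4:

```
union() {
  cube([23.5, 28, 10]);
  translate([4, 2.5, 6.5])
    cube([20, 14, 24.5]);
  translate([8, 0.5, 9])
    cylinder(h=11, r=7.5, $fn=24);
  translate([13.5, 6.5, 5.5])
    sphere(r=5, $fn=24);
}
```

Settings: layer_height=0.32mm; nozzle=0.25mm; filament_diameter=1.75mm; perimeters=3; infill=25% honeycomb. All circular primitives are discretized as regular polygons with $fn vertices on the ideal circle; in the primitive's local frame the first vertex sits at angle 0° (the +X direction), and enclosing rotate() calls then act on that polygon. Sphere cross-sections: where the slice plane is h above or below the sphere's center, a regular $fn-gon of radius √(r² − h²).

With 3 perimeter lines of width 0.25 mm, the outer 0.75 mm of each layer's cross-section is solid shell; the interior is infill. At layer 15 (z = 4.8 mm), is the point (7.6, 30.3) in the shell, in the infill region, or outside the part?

At z = 4.8 mm: the cube (footprint 23.5×28) is included at this height; the cube at (4, 2.5) does not reach this height (z outside [6.5, 31]); the cylinder at (8, 0.5) does not reach this height (z outside [9, 20]); the r=5 sphere at (13.5, 6.5) contributes a regular 24-gon of circumradius √(5²−0.7²) = 4.951; Merging all regions: the r=5 sphere at (13.5, 6.5) lies entirely inside the 23.5×28 cube, so the union is just the 23.5×28 cube — 1 connected region. Overall, the cross-section is a single solid region. The nearest boundary edge runs (0.00, 28.00)→(23.50, 28.00); distance from the point to it = 2.30 mm. The point is not inside any of the regions above, so it lies outside the cross-section (2.30 mm from the nearest boundary).

outside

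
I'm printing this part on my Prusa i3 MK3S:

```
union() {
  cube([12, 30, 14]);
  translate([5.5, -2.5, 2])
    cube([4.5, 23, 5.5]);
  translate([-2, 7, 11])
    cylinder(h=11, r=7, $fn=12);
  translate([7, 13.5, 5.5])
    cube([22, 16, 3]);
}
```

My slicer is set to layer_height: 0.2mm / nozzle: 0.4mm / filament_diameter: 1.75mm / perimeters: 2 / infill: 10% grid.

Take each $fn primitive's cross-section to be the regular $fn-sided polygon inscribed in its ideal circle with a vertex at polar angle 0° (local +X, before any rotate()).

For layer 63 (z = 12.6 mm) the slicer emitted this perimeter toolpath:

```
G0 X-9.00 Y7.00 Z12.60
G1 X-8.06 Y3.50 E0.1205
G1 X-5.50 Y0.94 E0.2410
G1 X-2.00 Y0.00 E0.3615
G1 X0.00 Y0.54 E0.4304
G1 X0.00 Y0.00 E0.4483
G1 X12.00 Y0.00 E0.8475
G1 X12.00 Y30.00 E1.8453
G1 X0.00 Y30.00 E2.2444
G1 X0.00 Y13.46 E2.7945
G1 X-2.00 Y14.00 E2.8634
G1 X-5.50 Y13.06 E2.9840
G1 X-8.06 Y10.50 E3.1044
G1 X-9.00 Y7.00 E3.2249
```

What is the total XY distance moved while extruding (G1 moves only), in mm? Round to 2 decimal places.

96.96 mm

Sum the Euclidean lengths of each G1 segment: total = 96.96 mm.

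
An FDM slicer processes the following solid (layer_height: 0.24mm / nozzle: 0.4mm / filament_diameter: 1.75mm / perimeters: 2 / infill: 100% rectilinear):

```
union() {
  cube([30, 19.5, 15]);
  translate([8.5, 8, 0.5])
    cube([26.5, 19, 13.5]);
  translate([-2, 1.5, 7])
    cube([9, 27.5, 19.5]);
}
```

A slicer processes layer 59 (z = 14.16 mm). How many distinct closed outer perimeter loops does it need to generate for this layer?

1

At z = 14.16 mm: the cube (footprint 30×19.5) is included at this height; the cube at (8.5, 8) is not intersected at this z (z outside [0.5, 14]); the cube at (-2, 1.5) is present — its section is the full 9×27.5 rectangle; Merging all regions: the regions partially overlap (shared area 126.00 mm²), so overlapping operands fuse into one piece — 1 connected region. The result has 1 disconnected region.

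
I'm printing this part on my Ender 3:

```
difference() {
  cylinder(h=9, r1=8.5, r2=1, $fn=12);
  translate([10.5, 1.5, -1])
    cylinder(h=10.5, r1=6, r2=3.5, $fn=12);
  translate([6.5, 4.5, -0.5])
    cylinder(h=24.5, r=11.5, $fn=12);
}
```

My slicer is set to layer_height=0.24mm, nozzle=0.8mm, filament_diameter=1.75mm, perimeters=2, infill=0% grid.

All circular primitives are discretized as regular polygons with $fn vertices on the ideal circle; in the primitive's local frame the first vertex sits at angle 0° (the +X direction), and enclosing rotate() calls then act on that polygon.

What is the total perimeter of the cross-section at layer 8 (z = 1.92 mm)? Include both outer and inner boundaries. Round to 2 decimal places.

At z = 1.92 mm: the cone: at t=0.213 of its height the radius interpolates to r₁+(r₂−r₁)t = 6.900, giving a regular 12-gon of that circumradius (perimeter = 2·12·6.900·sin(180°/12) = 42.86 mm); the cone at (10.5, 1.5) contributes a regular 12-gon of circumradius 5.305 (interpolated between r1=6 and r2=3.5 at t=0.278) (perimeter = 2·12·5.305·sin(180°/12) = 32.95 mm); the r=11.5 cylinder at (6.5, 4.5) contributes a regular 12-gon of circumradius 11.5 (perimeter = 2·12·11.500·sin(180°/12) = 71.43 mm); After the difference (first − rest): starting from the cone, the cone at (10.5, 1.5) partially overlaps it — only the 4.83 mm² overlap (of its 84.42 mm²) is removed, clipping the outline; the r=11.5 cylinder at (6.5, 4.5) partially overlaps it — only the 101.94 mm² overlap (of its 396.75 mm²) is removed, clipping the outline — boundary = 33.10 mm. Overall, the cross-section is a single solid region. Total boundary length (outer) = 33.10 mm.

33.10 mm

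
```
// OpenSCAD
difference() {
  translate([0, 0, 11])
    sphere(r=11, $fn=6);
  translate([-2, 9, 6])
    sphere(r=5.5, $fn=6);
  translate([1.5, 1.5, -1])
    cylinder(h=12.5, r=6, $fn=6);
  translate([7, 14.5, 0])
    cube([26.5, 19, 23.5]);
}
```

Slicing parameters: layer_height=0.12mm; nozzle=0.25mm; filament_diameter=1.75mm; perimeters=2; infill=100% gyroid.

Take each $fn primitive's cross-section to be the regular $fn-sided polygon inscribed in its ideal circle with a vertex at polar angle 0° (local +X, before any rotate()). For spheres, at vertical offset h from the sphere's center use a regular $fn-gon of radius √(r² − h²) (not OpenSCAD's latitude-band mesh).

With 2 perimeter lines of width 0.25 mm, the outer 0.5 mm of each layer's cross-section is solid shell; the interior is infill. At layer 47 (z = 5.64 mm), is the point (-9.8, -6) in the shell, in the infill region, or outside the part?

outside

At z = 5.64 mm: the r=11 sphere contributes a regular 6-gon of circumradius √(11²−5.36²) = 9.606; the r=5.5 sphere at (-2, 9) contributes a regular 6-gon of circumradius √(5.5²−0.36²) = 5.488; the cylinder at (1.5, 1.5): section is a regular 6-gon, circumradius r=6; the cube at (7, 14.5) (footprint 26.5×19) is included at this height; After the difference (first − rest): starting from the r=11 sphere, the r=5.5 sphere at (-2, 9) partially overlaps it — only the 29.64 mm² overlap (of its 78.26 mm²) is removed, clipping the outline; the r=6 cylinder at (1.5, 1.5) partially overlaps it — only the 84.57 mm² overlap (of its 93.53 mm²) is removed, clipping the outline; the 26.5×19 cube at (7, 14.5) misses the remaining region (no effect) — 1 connected region. Overall, the cross-section is a single solid region. The nearest boundary edge runs (-4.80, -8.32)→(-9.61, 0.00); distance from the point to it = 3.17 mm. The point is not inside any of the regions above, so it lies outside the cross-section (3.17 mm from the nearest boundary).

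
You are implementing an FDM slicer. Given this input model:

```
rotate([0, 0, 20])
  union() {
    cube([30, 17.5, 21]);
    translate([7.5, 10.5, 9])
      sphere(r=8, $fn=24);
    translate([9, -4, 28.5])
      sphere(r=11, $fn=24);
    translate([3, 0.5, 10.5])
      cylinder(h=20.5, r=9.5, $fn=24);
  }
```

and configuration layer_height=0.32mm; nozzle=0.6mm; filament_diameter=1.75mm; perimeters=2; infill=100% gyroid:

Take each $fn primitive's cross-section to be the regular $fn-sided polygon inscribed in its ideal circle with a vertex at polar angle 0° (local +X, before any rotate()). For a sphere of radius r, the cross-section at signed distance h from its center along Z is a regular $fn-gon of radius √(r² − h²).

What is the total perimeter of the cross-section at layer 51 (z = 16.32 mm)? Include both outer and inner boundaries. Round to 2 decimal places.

114.18 mm

At z = 16.32 mm: the 30×17.5 cube contributes its full rectangle (perimeter 95.00 mm); the sphere at (7.5, 10.5): section is a regular 24-gon, circumradius = √(r²−h²) = √(8²−7.32²) = 3.228 (perimeter = 2·24·3.228·sin(180°/24) = 20.22 mm); the sphere at (9, -4) does not reach this height (|z−center|=12.180 > r=11); the r=9.5 cylinder at (3, 0.5) contributes a regular 24-gon of circumradius 9.5 (perimeter = 2·24·9.500·sin(180°/24) = 59.52 mm); Taking the union: the regions partially overlap (shared area 136.53 mm²), so the edge portions inside another operand are dropped and the merged outline is re-measured after clipping — boundary = 114.18 mm; (whole slice rotated 20° about Z — lengths, areas and connectivity unchanged). Overall, the cross-section is a single solid region. Total boundary length (outer) = 114.18 mm.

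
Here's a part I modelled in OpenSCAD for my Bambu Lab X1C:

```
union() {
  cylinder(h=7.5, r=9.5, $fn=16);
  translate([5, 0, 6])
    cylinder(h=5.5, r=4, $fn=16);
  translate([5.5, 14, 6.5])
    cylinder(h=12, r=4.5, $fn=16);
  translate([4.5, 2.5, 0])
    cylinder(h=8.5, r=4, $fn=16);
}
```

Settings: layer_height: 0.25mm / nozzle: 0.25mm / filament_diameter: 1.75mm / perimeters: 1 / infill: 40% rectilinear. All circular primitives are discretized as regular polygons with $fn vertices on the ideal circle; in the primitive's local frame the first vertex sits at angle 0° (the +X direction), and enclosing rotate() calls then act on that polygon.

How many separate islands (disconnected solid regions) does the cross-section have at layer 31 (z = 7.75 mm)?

At z = 7.75 mm: the cylinder is absent (z outside [0, 7.5]); the cylinder at (5, 0): section is a regular 16-gon, circumradius r=4; the r=4.5 cylinder at (5.5, 14) gives a regular 16-gon of circumradius 4.5 (constant along its height); the cylinder at (4.5, 2.5): section is a regular 16-gon, circumradius r=4; Merging all regions: the regions partially overlap (shared area 29.18 mm²), so overlapping operands fuse into one piece — 2 connected regions. Overall, the cross-section has 2 separate islands. Island count = 2.

2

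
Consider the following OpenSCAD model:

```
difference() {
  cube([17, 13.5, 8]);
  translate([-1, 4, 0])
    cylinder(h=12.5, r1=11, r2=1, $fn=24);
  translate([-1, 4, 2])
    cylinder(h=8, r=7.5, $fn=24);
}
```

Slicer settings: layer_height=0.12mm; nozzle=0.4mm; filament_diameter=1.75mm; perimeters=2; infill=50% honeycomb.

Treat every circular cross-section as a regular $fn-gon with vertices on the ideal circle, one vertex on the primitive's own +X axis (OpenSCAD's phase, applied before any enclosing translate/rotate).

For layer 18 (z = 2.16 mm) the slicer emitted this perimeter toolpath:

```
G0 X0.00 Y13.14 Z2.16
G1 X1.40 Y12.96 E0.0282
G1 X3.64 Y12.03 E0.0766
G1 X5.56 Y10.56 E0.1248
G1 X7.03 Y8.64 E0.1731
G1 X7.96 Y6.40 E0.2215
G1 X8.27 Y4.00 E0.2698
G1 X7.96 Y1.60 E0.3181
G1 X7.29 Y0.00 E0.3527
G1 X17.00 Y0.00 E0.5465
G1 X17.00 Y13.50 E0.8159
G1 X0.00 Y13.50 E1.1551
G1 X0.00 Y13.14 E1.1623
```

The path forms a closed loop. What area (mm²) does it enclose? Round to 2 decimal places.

140.24 mm²

Apply the shoelace formula to the sequence of (X, Y) vertices; enclosed area = 140.24 mm².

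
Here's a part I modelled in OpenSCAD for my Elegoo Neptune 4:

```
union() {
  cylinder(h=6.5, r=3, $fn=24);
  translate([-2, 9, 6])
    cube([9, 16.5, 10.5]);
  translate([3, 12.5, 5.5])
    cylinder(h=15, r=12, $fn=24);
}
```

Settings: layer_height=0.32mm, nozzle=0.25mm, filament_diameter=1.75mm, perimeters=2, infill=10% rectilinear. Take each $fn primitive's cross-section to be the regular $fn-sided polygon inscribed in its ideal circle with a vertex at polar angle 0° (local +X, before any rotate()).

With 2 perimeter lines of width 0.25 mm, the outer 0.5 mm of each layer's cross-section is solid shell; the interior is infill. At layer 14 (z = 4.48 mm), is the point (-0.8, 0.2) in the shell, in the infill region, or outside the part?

At z = 4.48 mm: the cylinder: section is a regular 24-gon, circumradius r=3; the cube at (-2, 9) does not reach this height (z outside [6, 16.5]); the cylinder at (3, 12.5) is absent (z outside [5.5, 20.5]); Combining (union): only the r=3 cylinder is present, so the union is just that shape — 1 connected region. Overall, the cross-section is a single solid region. The nearest boundary edge runs (-2.90, 0.78)→(-3.00, 0.00); distance from the point to it = 2.16 mm. The point is inside the cross-section and 2.16 mm from the nearest boundary — more than the 0.5 mm shell width (2 × 0.25), so it's in the infill interior.

infill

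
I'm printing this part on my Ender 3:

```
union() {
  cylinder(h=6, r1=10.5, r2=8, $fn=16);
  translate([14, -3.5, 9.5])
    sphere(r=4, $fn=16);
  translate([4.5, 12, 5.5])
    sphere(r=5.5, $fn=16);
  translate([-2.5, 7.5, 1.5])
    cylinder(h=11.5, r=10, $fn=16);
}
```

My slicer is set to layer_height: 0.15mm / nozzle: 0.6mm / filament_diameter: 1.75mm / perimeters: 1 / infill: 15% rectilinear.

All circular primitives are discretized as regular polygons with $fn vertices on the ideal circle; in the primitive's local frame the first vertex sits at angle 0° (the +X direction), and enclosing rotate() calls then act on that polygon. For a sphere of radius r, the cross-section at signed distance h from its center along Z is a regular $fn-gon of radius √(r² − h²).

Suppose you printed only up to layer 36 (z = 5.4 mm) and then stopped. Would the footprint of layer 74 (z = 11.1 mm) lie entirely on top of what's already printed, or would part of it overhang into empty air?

part overhangs

Compare the two slices. At z = 5.4: the cone (r1=10.5→r2=8) has section circumradius 8.250 here — a regular 16-gon (area = (16/2)·8.250²·sin(360°/16) = 208.37 mm²); the sphere at (14, -3.5) does not reach this height (|z−center|=4.100 > r=4); the sphere at (4.5, 12): section is a regular 16-gon, circumradius = √(r²−h²) = √(5.5²−0.1²) = 5.499 (area = (16/2)·5.499²·sin(360°/16) = 92.58 mm²); the r=10 cylinder at (-2.5, 7.5) gives a regular 16-gon of circumradius 10 (constant along its height) (area = (16/2)·10.000²·sin(360°/16) = 306.15 mm²); Merging all regions: the regions partially overlap — summed areas 607.10 mm² minus the doubly-counted overlap 173.27 mm² gives 433.82 mm² — area = 433.82 mm². At z = 11.1: the cone does not reach this height (z outside [0, 6]); the r=4 sphere at (14, -3.5) slices to a regular 16-gon of circumradius 3.666 (√(r²−h²) with h=1.6 from center) (area = (16/2)·3.666²·sin(360°/16) = 41.15 mm²); the sphere at (4.5, 12) does not reach this height (|z−center|=5.600 > r=5.5); the cylinder at (-2.5, 7.5): section is a regular 16-gon, circumradius r=10 (area = (16/2)·10.000²·sin(360°/16) = 306.15 mm²); Merging all regions: the 2 present regions are separate (no shared area or edge), so areas and boundary lengths simply add and each stays a separate island — area = 347.29 mm². Checking containment: at z = 11.1 the cross-section extends beyond the z = 5.4 cross-section by about 41.15 mm².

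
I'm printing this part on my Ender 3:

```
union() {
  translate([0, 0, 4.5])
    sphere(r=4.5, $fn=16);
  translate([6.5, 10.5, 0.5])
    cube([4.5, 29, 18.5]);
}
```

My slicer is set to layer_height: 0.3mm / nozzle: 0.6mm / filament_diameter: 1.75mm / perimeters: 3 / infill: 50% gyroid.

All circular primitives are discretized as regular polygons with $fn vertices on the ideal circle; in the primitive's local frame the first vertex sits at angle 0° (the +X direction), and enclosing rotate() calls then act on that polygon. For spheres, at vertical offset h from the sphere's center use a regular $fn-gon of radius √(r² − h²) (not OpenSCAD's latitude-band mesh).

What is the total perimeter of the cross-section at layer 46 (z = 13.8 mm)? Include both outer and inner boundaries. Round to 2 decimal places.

At z = 13.8 mm: the sphere is absent (|z−center|=9.300 > r=4.5); the 4.5×29 cube at (6.5, 10.5) contributes its full rectangle (perimeter 67.00 mm); Combining (union): only the 4.5×29 cube at (6.5, 10.5) is present, so the union is just that shape — boundary = 67.00 mm. Overall, the cross-section is a single solid region. Total boundary length (outer) = 67.00 mm.

67.00 mm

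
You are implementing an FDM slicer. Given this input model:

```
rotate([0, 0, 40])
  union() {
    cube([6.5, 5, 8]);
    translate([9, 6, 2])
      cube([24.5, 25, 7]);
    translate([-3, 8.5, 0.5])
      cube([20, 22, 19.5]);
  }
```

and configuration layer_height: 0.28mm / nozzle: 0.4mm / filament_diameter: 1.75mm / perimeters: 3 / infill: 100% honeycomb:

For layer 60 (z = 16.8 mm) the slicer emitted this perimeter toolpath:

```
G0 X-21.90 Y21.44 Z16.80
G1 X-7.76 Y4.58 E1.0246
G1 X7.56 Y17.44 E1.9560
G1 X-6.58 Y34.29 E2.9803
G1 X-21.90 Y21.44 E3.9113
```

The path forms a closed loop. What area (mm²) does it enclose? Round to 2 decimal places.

439.99 mm²

Apply the shoelace formula to the sequence of (X, Y) vertices; enclosed area = 439.99 mm².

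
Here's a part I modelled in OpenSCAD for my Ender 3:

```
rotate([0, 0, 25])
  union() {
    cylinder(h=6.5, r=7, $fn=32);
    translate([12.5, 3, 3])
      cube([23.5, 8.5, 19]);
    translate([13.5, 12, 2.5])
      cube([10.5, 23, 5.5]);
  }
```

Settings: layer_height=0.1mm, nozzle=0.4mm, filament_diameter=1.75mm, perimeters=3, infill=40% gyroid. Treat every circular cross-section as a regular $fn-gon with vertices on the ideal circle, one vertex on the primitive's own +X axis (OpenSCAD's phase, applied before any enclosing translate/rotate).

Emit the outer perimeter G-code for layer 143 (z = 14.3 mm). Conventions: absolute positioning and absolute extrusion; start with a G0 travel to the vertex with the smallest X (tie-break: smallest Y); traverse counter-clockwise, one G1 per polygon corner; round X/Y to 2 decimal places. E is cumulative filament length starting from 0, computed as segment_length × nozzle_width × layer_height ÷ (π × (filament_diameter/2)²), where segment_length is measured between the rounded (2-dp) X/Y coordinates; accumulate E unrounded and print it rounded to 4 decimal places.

G0 X6.47 Y15.71 Z14.30
G1 X10.06 Y8.00 E0.1414
G1 X31.36 Y17.93 E0.5323
G1 X27.77 Y25.64 E0.6737
G1 X6.47 Y15.71 E1.0645

At z = 14.3 mm: the cylinder does not reach this height (z outside [0, 6.5]); the 23.5×8.5 cube at (12.5, 3) contributes its full rectangle; the cube at (13.5, 12) is absent (z outside [2.5, 8]); Merging all regions: only the 23.5×8.5 cube at (12.5, 3) is present, so the union is just that shape — 1 connected region; (whole slice rotated 25° about Z — lengths, areas and connectivity unchanged). The outline is a single polygon with 4 vertices. Extrusion per mm of travel: 0.4 × 0.1 / (π × 0.875²) = 0.016630. Accumulating E over each segment gives final E = 1.0645.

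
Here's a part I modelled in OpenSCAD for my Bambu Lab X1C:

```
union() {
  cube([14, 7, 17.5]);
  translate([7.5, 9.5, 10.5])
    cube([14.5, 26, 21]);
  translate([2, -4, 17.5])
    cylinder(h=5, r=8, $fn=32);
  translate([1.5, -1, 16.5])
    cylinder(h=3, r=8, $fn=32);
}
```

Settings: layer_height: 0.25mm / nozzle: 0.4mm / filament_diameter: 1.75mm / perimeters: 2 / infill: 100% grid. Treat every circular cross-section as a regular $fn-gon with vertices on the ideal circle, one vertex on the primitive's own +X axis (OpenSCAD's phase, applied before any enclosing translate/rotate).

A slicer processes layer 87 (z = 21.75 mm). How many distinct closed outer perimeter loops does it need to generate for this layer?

2

At z = 21.75 mm: the cube is absent (z outside [0, 17.5]); the 14.5×26 cube at (7.5, 9.5) contributes its full rectangle; the cylinder at (2, -4): section is a regular 32-gon, circumradius r=8; the cylinder at (1.5, -1) is not intersected at this z (z outside [16.5, 19.5]); Combining (union): the 2 present regions are separate (no shared area or edge), so areas and boundary lengths simply add and each stays a separate island — 2 connected regions. The result has 2 disconnected regions.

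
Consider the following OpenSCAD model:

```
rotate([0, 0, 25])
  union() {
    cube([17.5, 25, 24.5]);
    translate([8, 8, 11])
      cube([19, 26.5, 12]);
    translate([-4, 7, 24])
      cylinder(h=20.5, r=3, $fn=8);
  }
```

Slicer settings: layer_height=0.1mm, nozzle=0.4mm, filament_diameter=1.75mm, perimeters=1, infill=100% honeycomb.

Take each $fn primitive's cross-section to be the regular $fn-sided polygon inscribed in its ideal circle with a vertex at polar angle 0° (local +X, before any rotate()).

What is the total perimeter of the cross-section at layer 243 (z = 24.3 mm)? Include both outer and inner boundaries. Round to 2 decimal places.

103.37 mm

At z = 24.3 mm: the 17.5×25 cube contributes its full rectangle (perimeter 85.00 mm); the cube at (8, 8) does not reach this height (z outside [11, 23]); the cylinder at (-4, 7): section is a regular 8-gon, circumradius r=3 (perimeter = 2·8·3.000·sin(180°/8) = 18.37 mm); Combining (union): the 2 present regions are separate (no shared area or edge), so areas and boundary lengths simply add and each stays a separate island — boundary = 103.37 mm; (whole slice rotated 25° about Z — lengths, areas and connectivity unchanged). Overall, the cross-section has 2 separate islands. Total boundary length (outer) = 103.37 mm.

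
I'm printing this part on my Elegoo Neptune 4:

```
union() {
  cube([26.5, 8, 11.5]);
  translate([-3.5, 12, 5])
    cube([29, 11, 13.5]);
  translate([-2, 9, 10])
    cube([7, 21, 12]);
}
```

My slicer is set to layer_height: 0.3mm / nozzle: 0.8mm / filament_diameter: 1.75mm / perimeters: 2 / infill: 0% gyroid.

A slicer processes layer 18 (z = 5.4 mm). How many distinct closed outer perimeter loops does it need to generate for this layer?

2

At z = 5.4 mm: the 26.5×8 cube contributes its full rectangle; the 29×11 cube at (-3.5, 12) contributes its full rectangle; the cube at (-2, 9) is absent (z outside [10, 22]); Combining (union): the 2 present regions are separate (no shared area or edge), so areas and boundary lengths simply add and each stays a separate island — 2 connected regions. The result has 2 disconnected regions.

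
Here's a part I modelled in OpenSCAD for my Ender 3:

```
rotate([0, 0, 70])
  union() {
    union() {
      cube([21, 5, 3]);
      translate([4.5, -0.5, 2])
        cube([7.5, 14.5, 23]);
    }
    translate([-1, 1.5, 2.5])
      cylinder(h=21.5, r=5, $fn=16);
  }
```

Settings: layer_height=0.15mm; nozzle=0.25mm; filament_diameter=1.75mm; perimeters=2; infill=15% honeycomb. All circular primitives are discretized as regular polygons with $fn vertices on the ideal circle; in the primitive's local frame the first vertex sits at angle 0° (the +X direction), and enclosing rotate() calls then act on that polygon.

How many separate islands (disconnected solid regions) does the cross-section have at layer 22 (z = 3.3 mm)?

At z = 3.3 mm: the cube is absent (z outside [0, 3]); the cube at (4.5, -0.5) (footprint 7.5×14.5) is included at this height; Taking the union: only the 7.5×14.5 cube at (4.5, -0.5) is present, so the union is just that shape — 1 connected region; the r=5 cylinder at (-1, 1.5) contributes a regular 16-gon of circumradius 5; Taking the union: the 2 present regions are separate (no shared area or edge), so areas and boundary lengths simply add and each stays a separate island — 2 connected regions; (whole slice rotated 70° about Z — lengths, areas and connectivity unchanged). Overall, the cross-section has 2 separate islands. Island count = 2.

2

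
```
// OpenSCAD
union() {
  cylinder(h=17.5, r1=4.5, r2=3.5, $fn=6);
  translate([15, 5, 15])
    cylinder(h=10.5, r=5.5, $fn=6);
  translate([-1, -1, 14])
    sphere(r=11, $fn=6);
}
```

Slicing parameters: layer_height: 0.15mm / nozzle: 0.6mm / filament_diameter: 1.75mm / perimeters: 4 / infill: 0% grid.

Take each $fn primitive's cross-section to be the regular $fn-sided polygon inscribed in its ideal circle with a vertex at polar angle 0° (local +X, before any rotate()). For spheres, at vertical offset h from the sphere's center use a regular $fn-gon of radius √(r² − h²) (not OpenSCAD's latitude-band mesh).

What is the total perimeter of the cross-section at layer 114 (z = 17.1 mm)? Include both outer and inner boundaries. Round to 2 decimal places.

At z = 17.1 mm: the cone (r1=4.5→r2=3.5) has section circumradius 3.523 here — a regular 6-gon (perimeter = 2·6·3.523·sin(180°/6) = 21.14 mm); the r=5.5 cylinder at (15, 5) contributes a regular 6-gon of circumradius 5.5 (perimeter = 2·6·5.500·sin(180°/6) = 33.00 mm); the r=11 sphere at (-1, -1) contributes a regular 6-gon of circumradius √(11²−3.1²) = 10.554 (perimeter = 2·6·10.554·sin(180°/6) = 63.32 mm); Taking the union: the regions partially overlap (shared area 32.24 mm²), so the edge portions inside another operand are dropped and the merged outline is re-measured after clipping — boundary = 96.32 mm. Overall, the cross-section has 2 separate islands. Total boundary length (outer) = 96.32 mm.

96.32 mm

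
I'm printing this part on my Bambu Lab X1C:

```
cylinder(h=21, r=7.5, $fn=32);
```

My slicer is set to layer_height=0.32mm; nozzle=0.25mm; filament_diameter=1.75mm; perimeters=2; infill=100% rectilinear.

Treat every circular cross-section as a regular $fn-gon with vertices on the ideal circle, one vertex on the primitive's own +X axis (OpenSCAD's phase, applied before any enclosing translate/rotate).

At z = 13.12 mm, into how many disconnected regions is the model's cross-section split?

1

At z = 13.12 mm: the cylinder: section is a regular 32-gon, circumradius r=7.5. The result has 1 disconnected region.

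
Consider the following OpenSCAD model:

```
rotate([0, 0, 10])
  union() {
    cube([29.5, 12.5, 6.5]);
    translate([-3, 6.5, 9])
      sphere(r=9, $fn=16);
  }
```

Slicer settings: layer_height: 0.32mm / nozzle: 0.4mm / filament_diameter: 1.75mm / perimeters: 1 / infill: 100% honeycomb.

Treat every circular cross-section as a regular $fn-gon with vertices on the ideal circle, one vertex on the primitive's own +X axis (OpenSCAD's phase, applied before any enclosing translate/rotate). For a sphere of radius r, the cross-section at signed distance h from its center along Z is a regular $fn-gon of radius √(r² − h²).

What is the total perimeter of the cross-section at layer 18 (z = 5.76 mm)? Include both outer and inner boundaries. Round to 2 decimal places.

104.75 mm

At z = 5.76 mm: the cube is present — its section is the full 29.5×12.5 rectangle (perimeter 84.00 mm); the r=9 sphere at (-3, 6.5) contributes a regular 16-gon of circumradius √(9²−3.24²) = 8.397 (perimeter = 2·16·8.397·sin(180°/16) = 52.42 mm); Merging all regions: the regions partially overlap (shared area 55.18 mm²), so the edge portions inside another operand are dropped and the merged outline is re-measured after clipping — boundary = 104.75 mm; (rotated 10° about Z; rotation is an isometry so areas/perimeters/island counts are preserved). Overall, the cross-section is a single solid region. Total boundary length (outer) = 104.75 mm.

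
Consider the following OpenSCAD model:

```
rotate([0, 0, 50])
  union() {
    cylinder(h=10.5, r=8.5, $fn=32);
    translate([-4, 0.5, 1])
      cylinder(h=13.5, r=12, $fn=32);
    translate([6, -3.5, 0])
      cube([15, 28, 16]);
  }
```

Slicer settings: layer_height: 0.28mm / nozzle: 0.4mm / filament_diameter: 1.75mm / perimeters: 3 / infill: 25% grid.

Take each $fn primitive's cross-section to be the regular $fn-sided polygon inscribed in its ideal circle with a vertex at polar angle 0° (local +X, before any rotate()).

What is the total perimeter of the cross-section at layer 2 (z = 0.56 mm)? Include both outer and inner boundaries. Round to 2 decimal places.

117.79 mm

At z = 0.56 mm: the r=8.5 cylinder contributes a regular 32-gon of circumradius 8.5 (perimeter = 2·32·8.500·sin(180°/32) = 53.32 mm); the cylinder at (-4, 0.5) is not intersected at this z (z outside [1, 14.5]); the cube at (6, -3.5) is present — its section is the full 15×28 rectangle (perimeter 86.00 mm); Merging all regions: the regions partially overlap (shared area 17.98 mm²), so the edge portions inside another operand are dropped and the merged outline is re-measured after clipping — boundary = 117.79 mm; (whole slice rotated 50° about Z — lengths, areas and connectivity unchanged). Overall, the cross-section is a single solid region. Total boundary length (outer) = 117.79 mm.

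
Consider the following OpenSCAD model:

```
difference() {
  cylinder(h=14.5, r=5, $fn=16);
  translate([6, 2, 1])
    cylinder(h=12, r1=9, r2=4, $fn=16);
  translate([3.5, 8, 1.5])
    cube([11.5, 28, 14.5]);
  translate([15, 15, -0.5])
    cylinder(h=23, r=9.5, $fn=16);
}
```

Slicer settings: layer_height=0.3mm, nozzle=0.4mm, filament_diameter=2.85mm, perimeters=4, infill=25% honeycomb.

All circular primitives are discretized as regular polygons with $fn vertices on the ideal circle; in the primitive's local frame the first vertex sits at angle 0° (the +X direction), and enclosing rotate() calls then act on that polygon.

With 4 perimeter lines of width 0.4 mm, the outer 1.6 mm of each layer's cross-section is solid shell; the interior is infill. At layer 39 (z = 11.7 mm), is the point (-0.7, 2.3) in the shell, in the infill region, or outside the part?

infill

At z = 11.7 mm: the r=5 cylinder contributes a regular 16-gon of circumradius 5; the cone at (6, 2) (r1=9→r2=4) has section circumradius 4.542 here — a regular 16-gon; the 11.5×28 cube at (3.5, 8) contributes its full rectangle; the cylinder at (15, 15): section is a regular 16-gon, circumradius r=9.5; Taking the first minus the rest: starting from the r=5 cylinder, the cone at (6, 2) partially overlaps it — only the 14.93 mm² overlap (of its 63.15 mm²) is removed, clipping the outline; the 11.5×28 cube at (3.5, 8) misses the remaining region (no effect); the r=9.5 cylinder at (15, 15) misses the remaining region (no effect) — 1 connected region. Overall, the cross-section is a single solid region. The nearest boundary edge runs (1.80, 3.74)→(1.46, 2.00); distance from the point to it = 2.18 mm. The point is inside the cross-section and 2.18 mm from the nearest boundary — more than the 1.6 mm shell width (4 × 0.4), so it's in the infill interior.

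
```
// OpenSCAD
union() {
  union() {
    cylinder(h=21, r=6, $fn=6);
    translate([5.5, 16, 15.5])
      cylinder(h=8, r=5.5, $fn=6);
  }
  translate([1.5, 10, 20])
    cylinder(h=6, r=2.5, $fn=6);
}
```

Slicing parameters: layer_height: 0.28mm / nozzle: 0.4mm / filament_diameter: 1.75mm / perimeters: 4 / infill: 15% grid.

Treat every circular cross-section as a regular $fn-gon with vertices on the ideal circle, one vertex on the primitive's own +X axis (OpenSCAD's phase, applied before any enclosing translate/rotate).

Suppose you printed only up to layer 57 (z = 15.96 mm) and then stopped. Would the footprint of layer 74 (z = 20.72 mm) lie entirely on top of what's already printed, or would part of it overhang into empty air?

part overhangs

Compare the two slices. At z = 15.96: the r=6 cylinder contributes a regular 6-gon of circumradius 6 (area = (6/2)·6.000²·sin(360°/6) = 93.53 mm²); the r=5.5 cylinder at (5.5, 16) gives a regular 6-gon of circumradius 5.5 (constant along its height) (area = (6/2)·5.500²·sin(360°/6) = 78.59 mm²); Merging all regions: the 2 present regions are separate (no shared area or edge), so areas and boundary lengths simply add and each stays a separate island — area = 172.12 mm²; the cylinder at (1.5, 10) is absent (z outside [20, 26]); Taking the union: only that combined region is present, so the union is just that shape — area = 172.12 mm². At z = 20.72: the r=6 cylinder contributes a regular 6-gon of circumradius 6 (area = (6/2)·6.000²·sin(360°/6) = 93.53 mm²); the r=5.5 cylinder at (5.5, 16) gives a regular 6-gon of circumradius 5.5 (constant along its height) (area = (6/2)·5.500²·sin(360°/6) = 78.59 mm²); Combining (union): the 2 present regions are separate (no shared area or edge), so areas and boundary lengths simply add and each stays a separate island — area = 172.12 mm²; the r=2.5 cylinder at (1.5, 10) gives a regular 6-gon of circumradius 2.5 (constant along its height) (area = (6/2)·2.500²·sin(360°/6) = 16.24 mm²); Taking the union: the regions partially overlap — summed areas 188.36 mm² minus the doubly-counted overlap 0.50 mm² gives 187.86 mm² — area = 187.86 mm². Checking containment: at z = 20.72 the cross-section extends beyond the z = 15.96 cross-section by about 15.74 mm².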